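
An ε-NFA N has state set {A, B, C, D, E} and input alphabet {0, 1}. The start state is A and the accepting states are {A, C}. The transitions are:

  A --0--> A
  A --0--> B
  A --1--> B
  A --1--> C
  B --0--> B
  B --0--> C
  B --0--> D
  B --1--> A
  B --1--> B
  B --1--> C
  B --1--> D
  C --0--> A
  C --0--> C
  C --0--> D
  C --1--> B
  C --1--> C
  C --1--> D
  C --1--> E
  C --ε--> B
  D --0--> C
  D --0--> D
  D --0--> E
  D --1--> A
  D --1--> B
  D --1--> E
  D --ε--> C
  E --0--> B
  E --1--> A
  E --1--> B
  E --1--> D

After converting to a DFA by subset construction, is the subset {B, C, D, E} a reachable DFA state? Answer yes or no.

no

Start state of the DFA: {A} (ε-closure of the NFA start).
{A} --0--> {A, B}  [new]
{A} --1--> {B, C}  [new]
{A, B} --0--> {A, B, C, D}  [new]
{A, B} --1--> {A, B, C, D}  [seen]
{B, C} --0--> {A, B, C, D}  [seen]
{B, C} --1--> {A, B, C, D, E}  [new]
{A, B, C, D} --0--> {A, B, C, D, E}  [seen]
{A, B, C, D} --1--> {A, B, C, D, E}  [seen]
{A, B, C, D, E} --0--> {A, B, C, D, E}  [seen]
{A, B, C, D, E} --1--> {A, B, C, D, E}  [seen]
Reachable DFA states: {A}, {A, B}, {B, C}, {A, B, C, D}, {A, B, C, D, E}.
{B, C, D, E} is not among them.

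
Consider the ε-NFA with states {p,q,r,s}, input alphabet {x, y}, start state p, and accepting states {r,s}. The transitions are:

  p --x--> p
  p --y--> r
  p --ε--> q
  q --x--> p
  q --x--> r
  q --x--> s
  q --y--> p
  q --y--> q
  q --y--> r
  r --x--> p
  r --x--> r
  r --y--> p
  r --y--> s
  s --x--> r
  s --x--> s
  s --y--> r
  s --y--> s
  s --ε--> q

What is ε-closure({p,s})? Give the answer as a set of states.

Begin with {p,s}.
p →ε {q}; add q.
ε-closure = {p,q,s}.

{p,q,s}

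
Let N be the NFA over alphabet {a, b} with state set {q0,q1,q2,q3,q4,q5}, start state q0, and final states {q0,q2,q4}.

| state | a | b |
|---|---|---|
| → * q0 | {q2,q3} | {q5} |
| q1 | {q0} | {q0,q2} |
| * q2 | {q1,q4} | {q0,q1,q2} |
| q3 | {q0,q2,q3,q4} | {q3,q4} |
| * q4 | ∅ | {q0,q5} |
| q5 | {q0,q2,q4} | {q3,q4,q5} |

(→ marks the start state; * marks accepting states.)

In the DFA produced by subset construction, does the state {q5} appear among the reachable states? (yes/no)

Start state of the DFA: {q0}.
{q0} --a--> {q2,q3}  [new]
{q0} --b--> {q5}  [new]
{q2,q3} --a--> {q0,q1,q2,q3,q4}  [new]
{q2,q3} --b--> {q0,q1,q2,q3,q4}  [seen]
{q5} --a--> {q0,q2,q4}  [new]
{q5} --b--> {q3,q4,q5}  [new]
{q0,q1,q2,q3,q4} --a--> {q0,q1,q2,q3,q4}  [seen]
{q0,q1,q2,q3,q4} --b--> {q0,q1,q2,q3,q4,q5}  [new]
{q0,q2,q4} --a--> {q1,q2,q3,q4}  [new]
{q0,q2,q4} --b--> {q0,q1,q2,q5}  [new]
{q3,q4,q5} --a--> {q0,q2,q3,q4}  [new]
{q3,q4,q5} --b--> {q0,q3,q4,q5}  [new]
{q0,q1,q2,q3,q4,q5} --a--> {q0,q1,q2,q3,q4}  [seen]
{q0,q1,q2,q3,q4,q5} --b--> {q0,q1,q2,q3,q4,q5}  [seen]
{q1,q2,q3,q4} --a--> {q0,q1,q2,q3,q4}  [seen]
{q1,q2,q3,q4} --b--> {q0,q1,q2,q3,q4,q5}  [seen]
{q0,q1,q2,q5} --a--> {q0,q1,q2,q3,q4}  [seen]
{q0,q1,q2,q5} --b--> {q0,q1,q2,q3,q4,q5}  [seen]
{q0,q2,q3,q4} --a--> {q0,q1,q2,q3,q4}  [seen]
{q0,q2,q3,q4} --b--> {q0,q1,q2,q3,q4,q5}  [seen]
{q0,q3,q4,q5} --a--> {q0,q2,q3,q4}  [seen]
{q0,q3,q4,q5} --b--> {q0,q3,q4,q5}  [seen]
Reachable DFA states: {q0}, {q2,q3}, {q5}, {q0,q1,q2,q3,q4}, {q0,q2,q4}, {q3,q4,q5}, {q0,q1,q2,q3,q4,q5}, {q1,q2,q3,q4}, {q0,q1,q2,q5}, {q0,q2,q3,q4}, {q0,q3,q4,q5}.
{q5} is among them.

yes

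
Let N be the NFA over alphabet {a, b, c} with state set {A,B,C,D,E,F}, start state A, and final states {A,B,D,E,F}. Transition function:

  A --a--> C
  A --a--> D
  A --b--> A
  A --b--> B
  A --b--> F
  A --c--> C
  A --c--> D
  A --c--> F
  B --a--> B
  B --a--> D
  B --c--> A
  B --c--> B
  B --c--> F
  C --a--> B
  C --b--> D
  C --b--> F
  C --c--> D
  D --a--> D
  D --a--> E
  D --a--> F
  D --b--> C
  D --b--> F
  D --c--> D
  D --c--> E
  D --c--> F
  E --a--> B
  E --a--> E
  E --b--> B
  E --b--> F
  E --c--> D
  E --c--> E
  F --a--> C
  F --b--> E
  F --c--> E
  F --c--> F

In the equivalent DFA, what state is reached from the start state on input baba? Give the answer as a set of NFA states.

{B,C,D,E,F}

Start: {A}.
δ(A,b) = {A,B,F}.
Union: {A,B,F}.
After b: {A,B,F}.
δ(A,a) = {C,D}; δ(B,a) = {B,D}; δ(F,a) = {C}.
Union: {B,C,D}.
After a: {B,C,D}.
δ(B,b) = ∅; δ(C,b) = {D,F}; δ(D,b) = {C,F}.
Union: {C,D,F}.
After b: {C,D,F}.
δ(C,a) = {B}; δ(D,a) = {D,E,F}; δ(F,a) = {C}.
Union: {B,C,D,E,F}.
After a: {B,C,D,E,F}.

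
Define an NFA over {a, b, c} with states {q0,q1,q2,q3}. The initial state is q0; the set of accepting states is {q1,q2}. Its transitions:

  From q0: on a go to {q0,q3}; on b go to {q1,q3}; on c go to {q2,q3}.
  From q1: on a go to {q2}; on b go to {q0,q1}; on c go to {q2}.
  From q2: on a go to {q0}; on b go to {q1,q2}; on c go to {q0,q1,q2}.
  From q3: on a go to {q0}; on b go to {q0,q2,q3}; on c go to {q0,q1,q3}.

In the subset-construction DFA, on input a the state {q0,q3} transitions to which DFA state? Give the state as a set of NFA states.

δ(q0,a) = {q0,q3}; δ(q3,a) = {q0}.
Union: {q0,q3}.

{q0,q3}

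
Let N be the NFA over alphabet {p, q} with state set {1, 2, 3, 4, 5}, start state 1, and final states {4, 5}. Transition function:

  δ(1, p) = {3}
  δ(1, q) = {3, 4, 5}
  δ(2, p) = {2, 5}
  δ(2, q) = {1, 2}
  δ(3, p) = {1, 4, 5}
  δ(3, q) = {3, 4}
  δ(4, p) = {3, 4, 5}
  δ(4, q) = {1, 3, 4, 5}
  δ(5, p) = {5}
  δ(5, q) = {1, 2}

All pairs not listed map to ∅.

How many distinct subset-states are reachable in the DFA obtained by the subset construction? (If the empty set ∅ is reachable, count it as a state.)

Start state of the DFA: {1}.
{1} --p--> {3}  [new]
{1} --q--> {3, 4, 5}  [new]
{3} --p--> {1, 4, 5}  [new]
{3} --q--> {3, 4}  [new]
{3, 4, 5} --p--> {1, 3, 4, 5}  [new]
{3, 4, 5} --q--> {1, 2, 3, 4, 5}  [new]
{1, 4, 5} --p--> {3, 4, 5}  [seen]
{1, 4, 5} --q--> {1, 2, 3, 4, 5}  [seen]
{3, 4} --p--> {1, 3, 4, 5}  [seen]
{3, 4} --q--> {1, 3, 4, 5}  [seen]
{1, 3, 4, 5} --p--> {1, 3, 4, 5}  [seen]
{1, 3, 4, 5} --q--> {1, 2, 3, 4, 5}  [seen]
{1, 2, 3, 4, 5} --p--> {1, 2, 3, 4, 5}  [seen]
{1, 2, 3, 4, 5} --q--> {1, 2, 3, 4, 5}  [seen]
Reachable DFA states: {1}, {3}, {3, 4, 5}, {1, 4, 5}, {3, 4}, {1, 3, 4, 5}, {1, 2, 3, 4, 5}.

7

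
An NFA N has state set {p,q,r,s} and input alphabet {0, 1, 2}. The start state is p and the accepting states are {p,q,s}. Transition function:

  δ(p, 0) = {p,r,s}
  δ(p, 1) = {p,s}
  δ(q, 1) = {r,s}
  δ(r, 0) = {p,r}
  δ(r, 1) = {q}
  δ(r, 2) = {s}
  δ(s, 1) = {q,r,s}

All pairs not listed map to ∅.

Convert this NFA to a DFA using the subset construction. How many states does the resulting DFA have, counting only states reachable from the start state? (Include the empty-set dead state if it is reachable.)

9

Start state of the DFA: {p}.
{p} --0--> {p,r,s}  [new]
{p} --1--> {p,s}  [new]
{p} --2--> ∅  [new]
{p,r,s} --0--> {p,r,s}  [seen]
{p,r,s} --1--> {p,q,r,s}  [new]
{p,r,s} --2--> {s}  [new]
{p,s} --0--> {p,r,s}  [seen]
{p,s} --1--> {p,q,r,s}  [seen]
{p,s} --2--> ∅  [seen]
∅ --0--> ∅  [seen]
∅ --1--> ∅  [seen]
∅ --2--> ∅  [seen]
{p,q,r,s} --0--> {p,r,s}  [seen]
{p,q,r,s} --1--> {p,q,r,s}  [seen]
{p,q,r,s} --2--> {s}  [seen]
{s} --0--> ∅  [seen]
{s} --1--> {q,r,s}  [new]
{s} --2--> ∅  [seen]
{q,r,s} --0--> {p,r}  [new]
{q,r,s} --1--> {q,r,s}  [seen]
{q,r,s} --2--> {s}  [seen]
{p,r} --0--> {p,r,s}  [seen]
{p,r} --1--> {p,q,s}  [new]
{p,r} --2--> {s}  [seen]
{p,q,s} --0--> {p,r,s}  [seen]
{p,q,s} --1--> {p,q,r,s}  [seen]
{p,q,s} --2--> ∅  [seen]
Reachable DFA states: {p}, {p,r,s}, {p,s}, ∅, {p,q,r,s}, {s}, {q,r,s}, {p,r}, {p,q,s}.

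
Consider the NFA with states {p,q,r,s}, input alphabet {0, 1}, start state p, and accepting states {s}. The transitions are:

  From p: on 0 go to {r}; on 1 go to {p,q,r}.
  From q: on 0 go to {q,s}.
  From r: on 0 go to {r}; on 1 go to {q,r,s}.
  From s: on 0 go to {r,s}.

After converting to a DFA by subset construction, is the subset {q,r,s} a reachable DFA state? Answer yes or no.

Start state of the DFA: {p}.
{p} --0--> {r}  [new]
{p} --1--> {p,q,r}  [new]
{r} --0--> {r}  [seen]
{r} --1--> {q,r,s}  [new]
{p,q,r} --0--> {q,r,s}  [seen]
{p,q,r} --1--> {p,q,r,s}  [new]
{q,r,s} --0--> {q,r,s}  [seen]
{q,r,s} --1--> {q,r,s}  [seen]
{p,q,r,s} --0--> {q,r,s}  [seen]
{p,q,r,s} --1--> {p,q,r,s}  [seen]
Reachable DFA states: {p}, {r}, {p,q,r}, {q,r,s}, {p,q,r,s}.
{q,r,s} is among them.

yes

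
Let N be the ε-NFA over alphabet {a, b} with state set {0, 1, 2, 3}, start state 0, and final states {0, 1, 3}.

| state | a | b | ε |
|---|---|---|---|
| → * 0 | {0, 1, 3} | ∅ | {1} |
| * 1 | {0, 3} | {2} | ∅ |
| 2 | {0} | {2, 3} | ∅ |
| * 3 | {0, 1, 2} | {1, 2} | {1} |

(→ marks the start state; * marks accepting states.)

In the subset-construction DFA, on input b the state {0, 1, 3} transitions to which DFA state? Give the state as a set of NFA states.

{1, 2}

δ(0,b) = ∅; δ(1,b) = {2}; δ(3,b) = {1, 2}.
Union: {1, 2}.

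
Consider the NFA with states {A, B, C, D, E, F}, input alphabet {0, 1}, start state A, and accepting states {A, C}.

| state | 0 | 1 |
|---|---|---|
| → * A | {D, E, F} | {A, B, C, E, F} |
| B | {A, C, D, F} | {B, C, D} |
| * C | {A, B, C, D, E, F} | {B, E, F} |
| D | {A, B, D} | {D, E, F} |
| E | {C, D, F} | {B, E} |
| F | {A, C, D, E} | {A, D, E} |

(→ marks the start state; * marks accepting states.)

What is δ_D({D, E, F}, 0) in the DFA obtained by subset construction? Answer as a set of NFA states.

δ(D,0) = {A, B, D}; δ(E,0) = {C, D, F}; δ(F,0) = {A, C, D, E}.
Union: {A, B, C, D, E, F}.

{A, B, C, D, E, F}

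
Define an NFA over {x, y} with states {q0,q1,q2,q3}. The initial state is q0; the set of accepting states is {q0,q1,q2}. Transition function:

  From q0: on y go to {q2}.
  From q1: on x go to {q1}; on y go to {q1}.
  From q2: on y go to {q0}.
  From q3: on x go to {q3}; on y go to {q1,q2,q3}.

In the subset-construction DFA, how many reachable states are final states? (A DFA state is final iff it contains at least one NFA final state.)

Start state of the DFA: {q0}.
{q0} --x--> ∅  [new]
{q0} --y--> {q2}  [new]
∅ --x--> ∅  [seen]
∅ --y--> ∅  [seen]
{q2} --x--> ∅  [seen]
{q2} --y--> {q0}  [seen]
Reachable DFA states: {q0}, ∅, {q2}.
Accepting DFA states (contain an NFA accepting state): {q0}, {q2}.

2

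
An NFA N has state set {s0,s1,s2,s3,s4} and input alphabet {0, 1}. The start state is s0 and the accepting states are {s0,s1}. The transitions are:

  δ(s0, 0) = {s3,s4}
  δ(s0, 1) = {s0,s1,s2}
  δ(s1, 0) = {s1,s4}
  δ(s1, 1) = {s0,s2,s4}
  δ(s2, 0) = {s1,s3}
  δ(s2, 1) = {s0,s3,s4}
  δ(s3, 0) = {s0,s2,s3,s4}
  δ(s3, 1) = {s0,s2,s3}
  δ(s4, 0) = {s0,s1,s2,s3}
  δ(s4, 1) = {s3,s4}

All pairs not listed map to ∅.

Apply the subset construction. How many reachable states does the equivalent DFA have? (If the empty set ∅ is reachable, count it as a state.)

6

Start state of the DFA: {s0}.
{s0} --0--> {s3,s4}  [new]
{s0} --1--> {s0,s1,s2}  [new]
{s3,s4} --0--> {s0,s1,s2,s3,s4}  [new]
{s3,s4} --1--> {s0,s2,s3,s4}  [new]
{s0,s1,s2} --0--> {s1,s3,s4}  [new]
{s0,s1,s2} --1--> {s0,s1,s2,s3,s4}  [seen]
{s0,s1,s2,s3,s4} --0--> {s0,s1,s2,s3,s4}  [seen]
{s0,s1,s2,s3,s4} --1--> {s0,s1,s2,s3,s4}  [seen]
{s0,s2,s3,s4} --0--> {s0,s1,s2,s3,s4}  [seen]
{s0,s2,s3,s4} --1--> {s0,s1,s2,s3,s4}  [seen]
{s1,s3,s4} --0--> {s0,s1,s2,s3,s4}  [seen]
{s1,s3,s4} --1--> {s0,s2,s3,s4}  [seen]
Reachable DFA states: {s0}, {s3,s4}, {s0,s1,s2}, {s0,s1,s2,s3,s4}, {s0,s2,s3,s4}, {s1,s3,s4}.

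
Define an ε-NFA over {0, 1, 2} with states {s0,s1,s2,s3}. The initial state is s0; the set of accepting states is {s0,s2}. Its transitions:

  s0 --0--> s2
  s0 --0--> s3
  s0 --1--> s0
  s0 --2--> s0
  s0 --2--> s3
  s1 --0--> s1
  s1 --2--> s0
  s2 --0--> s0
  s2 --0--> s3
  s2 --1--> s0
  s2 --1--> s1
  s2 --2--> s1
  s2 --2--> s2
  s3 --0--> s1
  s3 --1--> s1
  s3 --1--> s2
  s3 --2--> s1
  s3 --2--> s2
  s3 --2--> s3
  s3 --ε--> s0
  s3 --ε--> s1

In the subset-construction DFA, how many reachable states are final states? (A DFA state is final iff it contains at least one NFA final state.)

Start state of the DFA: {s0} (ε-closure of the NFA start).
{s0} --0--> {s0,s1,s2,s3}  [new]
{s0} --1--> {s0}  [seen]
{s0} --2--> {s0,s1,s3}  [new]
{s0,s1,s2,s3} --0--> {s0,s1,s2,s3}  [seen]
{s0,s1,s2,s3} --1--> {s0,s1,s2}  [new]
{s0,s1,s2,s3} --2--> {s0,s1,s2,s3}  [seen]
{s0,s1,s3} --0--> {s0,s1,s2,s3}  [seen]
{s0,s1,s3} --1--> {s0,s1,s2}  [seen]
{s0,s1,s3} --2--> {s0,s1,s2,s3}  [seen]
{s0,s1,s2} --0--> {s0,s1,s2,s3}  [seen]
{s0,s1,s2} --1--> {s0,s1}  [new]
{s0,s1,s2} --2--> {s0,s1,s2,s3}  [seen]
{s0,s1} --0--> {s0,s1,s2,s3}  [seen]
{s0,s1} --1--> {s0}  [seen]
{s0,s1} --2--> {s0,s1,s3}  [seen]
Reachable DFA states: {s0}, {s0,s1,s2,s3}, {s0,s1,s3}, {s0,s1,s2}, {s0,s1}.
Accepting DFA states (contain an NFA accepting state): {s0}, {s0,s1,s2,s3}, {s0,s1,s3}, {s0,s1,s2}, {s0,s1}.

5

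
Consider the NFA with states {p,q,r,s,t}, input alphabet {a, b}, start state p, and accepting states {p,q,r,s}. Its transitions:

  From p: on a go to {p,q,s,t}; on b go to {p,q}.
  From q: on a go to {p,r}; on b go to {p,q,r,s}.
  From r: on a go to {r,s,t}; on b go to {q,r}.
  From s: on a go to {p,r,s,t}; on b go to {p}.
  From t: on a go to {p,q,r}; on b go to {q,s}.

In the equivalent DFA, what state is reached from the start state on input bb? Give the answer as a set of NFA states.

Start: {p}.
δ(p,b) = {p,q}.
Union: {p,q}.
After b: {p,q}.
δ(p,b) = {p,q}; δ(q,b) = {p,q,r,s}.
Union: {p,q,r,s}.
After b: {p,q,r,s}.

{p,q,r,s}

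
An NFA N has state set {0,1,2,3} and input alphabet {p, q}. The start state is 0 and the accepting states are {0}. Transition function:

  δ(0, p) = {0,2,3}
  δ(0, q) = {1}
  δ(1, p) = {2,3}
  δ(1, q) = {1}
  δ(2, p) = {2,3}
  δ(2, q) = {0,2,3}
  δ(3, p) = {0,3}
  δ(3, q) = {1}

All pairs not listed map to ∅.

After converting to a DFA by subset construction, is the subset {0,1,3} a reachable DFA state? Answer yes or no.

no

Start state of the DFA: {0}.
{0} --p--> {0,2,3}  [new]
{0} --q--> {1}  [new]
{0,2,3} --p--> {0,2,3}  [seen]
{0,2,3} --q--> {0,1,2,3}  [new]
{1} --p--> {2,3}  [new]
{1} --q--> {1}  [seen]
{0,1,2,3} --p--> {0,2,3}  [seen]
{0,1,2,3} --q--> {0,1,2,3}  [seen]
{2,3} --p--> {0,2,3}  [seen]
{2,3} --q--> {0,1,2,3}  [seen]
Reachable DFA states: {0}, {0,2,3}, {1}, {0,1,2,3}, {2,3}.
{0,1,3} is not among them.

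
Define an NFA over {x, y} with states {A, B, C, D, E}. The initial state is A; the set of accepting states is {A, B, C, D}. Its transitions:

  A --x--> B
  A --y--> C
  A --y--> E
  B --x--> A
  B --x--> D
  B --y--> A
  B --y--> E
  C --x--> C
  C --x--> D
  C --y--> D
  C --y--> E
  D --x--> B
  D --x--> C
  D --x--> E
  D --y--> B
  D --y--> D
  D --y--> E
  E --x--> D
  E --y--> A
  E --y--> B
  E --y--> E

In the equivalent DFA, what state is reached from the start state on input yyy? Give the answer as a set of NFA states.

Start: {A}.
δ(A,y) = {C, E}.
Union: {C, E}.
After y: {C, E}.
δ(C,y) = {D, E}; δ(E,y) = {A, B, E}.
Union: {A, B, D, E}.
After y: {A, B, D, E}.
δ(A,y) = {C, E}; δ(B,y) = {A, E}; δ(D,y) = {B, D, E}; δ(E,y) = {A, B, E}.
Union: {A, B, C, D, E}.
After y: {A, B, C, D, E}.

{A, B, C, D, E}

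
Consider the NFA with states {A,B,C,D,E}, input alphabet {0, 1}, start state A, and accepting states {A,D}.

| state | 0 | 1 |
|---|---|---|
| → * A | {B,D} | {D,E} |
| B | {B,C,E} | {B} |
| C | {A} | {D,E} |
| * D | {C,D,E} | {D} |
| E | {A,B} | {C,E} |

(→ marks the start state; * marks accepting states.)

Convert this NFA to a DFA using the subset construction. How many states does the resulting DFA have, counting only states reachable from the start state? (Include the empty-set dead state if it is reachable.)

6

Start state of the DFA: {A}.
{A} --0--> {B,D}  [new]
{A} --1--> {D,E}  [new]
{B,D} --0--> {B,C,D,E}  [new]
{B,D} --1--> {B,D}  [seen]
{D,E} --0--> {A,B,C,D,E}  [new]
{D,E} --1--> {C,D,E}  [new]
{B,C,D,E} --0--> {A,B,C,D,E}  [seen]
{B,C,D,E} --1--> {B,C,D,E}  [seen]
{A,B,C,D,E} --0--> {A,B,C,D,E}  [seen]
{A,B,C,D,E} --1--> {B,C,D,E}  [seen]
{C,D,E} --0--> {A,B,C,D,E}  [seen]
{C,D,E} --1--> {C,D,E}  [seen]
Reachable DFA states: {A}, {B,D}, {D,E}, {B,C,D,E}, {A,B,C,D,E}, {C,D,E}.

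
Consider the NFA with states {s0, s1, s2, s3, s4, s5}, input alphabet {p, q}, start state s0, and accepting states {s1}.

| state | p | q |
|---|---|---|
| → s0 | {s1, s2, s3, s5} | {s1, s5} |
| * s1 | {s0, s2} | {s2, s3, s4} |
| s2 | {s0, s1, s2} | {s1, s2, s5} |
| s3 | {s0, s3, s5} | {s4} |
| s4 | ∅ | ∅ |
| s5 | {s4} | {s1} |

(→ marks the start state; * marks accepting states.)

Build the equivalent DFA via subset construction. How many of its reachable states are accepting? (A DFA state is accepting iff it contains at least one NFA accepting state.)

8

Start state of the DFA: {s0}.
{s0} --p--> {s1, s2, s3, s5}  [new]
{s0} --q--> {s1, s5}  [new]
{s1, s2, s3, s5} --p--> {s0, s1, s2, s3, s4, s5}  [new]
{s1, s2, s3, s5} --q--> {s1, s2, s3, s4, s5}  [new]
{s1, s5} --p--> {s0, s2, s4}  [new]
{s1, s5} --q--> {s1, s2, s3, s4}  [new]
{s0, s1, s2, s3, s4, s5} --p--> {s0, s1, s2, s3, s4, s5}  [seen]
{s0, s1, s2, s3, s4, s5} --q--> {s1, s2, s3, s4, s5}  [seen]
{s1, s2, s3, s4, s5} --p--> {s0, s1, s2, s3, s4, s5}  [seen]
{s1, s2, s3, s4, s5} --q--> {s1, s2, s3, s4, s5}  [seen]
{s0, s2, s4} --p--> {s0, s1, s2, s3, s5}  [new]
{s0, s2, s4} --q--> {s1, s2, s5}  [new]
{s1, s2, s3, s4} --p--> {s0, s1, s2, s3, s5}  [seen]
{s1, s2, s3, s4} --q--> {s1, s2, s3, s4, s5}  [seen]
{s0, s1, s2, s3, s5} --p--> {s0, s1, s2, s3, s4, s5}  [seen]
{s0, s1, s2, s3, s5} --q--> {s1, s2, s3, s4, s5}  [seen]
{s1, s2, s5} --p--> {s0, s1, s2, s4}  [new]
{s1, s2, s5} --q--> {s1, s2, s3, s4, s5}  [seen]
{s0, s1, s2, s4} --p--> {s0, s1, s2, s3, s5}  [seen]
{s0, s1, s2, s4} --q--> {s1, s2, s3, s4, s5}  [seen]
Reachable DFA states: {s0}, {s1, s2, s3, s5}, {s1, s5}, {s0, s1, s2, s3, s4, s5}, {s1, s2, s3, s4, s5}, {s0, s2, s4}, {s1, s2, s3, s4}, {s0, s1, s2, s3, s5}, {s1, s2, s5}, {s0, s1, s2, s4}.
Accepting DFA states (contain an NFA accepting state): {s1, s2, s3, s5}, {s1, s5}, {s0, s1, s2, s3, s4, s5}, {s1, s2, s3, s4, s5}, {s1, s2, s3, s4}, {s0, s1, s2, s3, s5}, {s1, s2, s5}, {s0, s1, s2, s4}.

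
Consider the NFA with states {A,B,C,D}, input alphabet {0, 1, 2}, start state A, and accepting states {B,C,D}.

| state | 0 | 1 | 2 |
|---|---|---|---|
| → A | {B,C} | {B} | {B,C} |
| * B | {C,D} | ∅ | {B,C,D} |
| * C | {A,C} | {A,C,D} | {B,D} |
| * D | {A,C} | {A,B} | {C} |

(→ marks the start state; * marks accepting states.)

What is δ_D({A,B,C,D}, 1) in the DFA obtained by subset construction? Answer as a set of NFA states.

δ(A,1) = {B}; δ(B,1) = ∅; δ(C,1) = {A,C,D}; δ(D,1) = {A,B}.
Union: {A,B,C,D}.

{A,B,C,D}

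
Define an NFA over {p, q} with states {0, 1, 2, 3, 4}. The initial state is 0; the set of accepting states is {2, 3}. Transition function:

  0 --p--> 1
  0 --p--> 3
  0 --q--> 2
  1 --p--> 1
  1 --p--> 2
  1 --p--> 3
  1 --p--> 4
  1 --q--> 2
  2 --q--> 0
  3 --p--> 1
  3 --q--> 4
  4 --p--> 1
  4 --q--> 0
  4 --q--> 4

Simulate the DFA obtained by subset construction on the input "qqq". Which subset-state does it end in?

Start: {0}.
δ(0,q) = {2}.
Union: {2}.
After q: {2}.
δ(2,q) = {0}.
Union: {0}.
After q: {0}.
δ(0,q) = {2}.
Union: {2}.
After q: {2}.

{2}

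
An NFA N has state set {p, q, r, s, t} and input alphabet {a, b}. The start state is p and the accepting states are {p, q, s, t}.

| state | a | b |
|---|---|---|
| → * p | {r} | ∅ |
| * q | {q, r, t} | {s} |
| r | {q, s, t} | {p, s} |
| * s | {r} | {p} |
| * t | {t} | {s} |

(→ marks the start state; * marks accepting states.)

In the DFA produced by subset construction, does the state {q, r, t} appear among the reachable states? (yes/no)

yes

Start state of the DFA: {p}.
{p} --a--> {r}  [new]
{p} --b--> ∅  [new]
{r} --a--> {q, s, t}  [new]
{r} --b--> {p, s}  [new]
∅ --a--> ∅  [seen]
∅ --b--> ∅  [seen]
{q, s, t} --a--> {q, r, t}  [new]
{q, s, t} --b--> {p, s}  [seen]
{p, s} --a--> {r}  [seen]
{p, s} --b--> {p}  [seen]
{q, r, t} --a--> {q, r, s, t}  [new]
{q, r, t} --b--> {p, s}  [seen]
{q, r, s, t} --a--> {q, r, s, t}  [seen]
{q, r, s, t} --b--> {p, s}  [seen]
Reachable DFA states: {p}, {r}, ∅, {q, s, t}, {p, s}, {q, r, t}, {q, r, s, t}.
{q, r, t} is among them.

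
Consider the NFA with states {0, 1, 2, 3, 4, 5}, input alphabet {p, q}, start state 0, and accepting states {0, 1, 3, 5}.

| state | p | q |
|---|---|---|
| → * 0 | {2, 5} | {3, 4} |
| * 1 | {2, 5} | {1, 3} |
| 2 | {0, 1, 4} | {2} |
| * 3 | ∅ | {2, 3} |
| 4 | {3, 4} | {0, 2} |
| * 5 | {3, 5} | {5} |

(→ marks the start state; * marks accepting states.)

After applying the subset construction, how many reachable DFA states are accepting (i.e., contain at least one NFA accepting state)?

Start state of the DFA: {0}.
{0} --p--> {2, 5}  [new]
{0} --q--> {3, 4}  [new]
{2, 5} --p--> {0, 1, 3, 4, 5}  [new]
{2, 5} --q--> {2, 5}  [seen]
{3, 4} --p--> {3, 4}  [seen]
{3, 4} --q--> {0, 2, 3}  [new]
{0, 1, 3, 4, 5} --p--> {2, 3, 4, 5}  [new]
{0, 1, 3, 4, 5} --q--> {0, 1, 2, 3, 4, 5}  [new]
{0, 2, 3} --p--> {0, 1, 2, 4, 5}  [new]
{0, 2, 3} --q--> {2, 3, 4}  [new]
{2, 3, 4, 5} --p--> {0, 1, 3, 4, 5}  [seen]
{2, 3, 4, 5} --q--> {0, 2, 3, 5}  [new]
{0, 1, 2, 3, 4, 5} --p--> {0, 1, 2, 3, 4, 5}  [seen]
{0, 1, 2, 3, 4, 5} --q--> {0, 1, 2, 3, 4, 5}  [seen]
{0, 1, 2, 4, 5} --p--> {0, 1, 2, 3, 4, 5}  [seen]
{0, 1, 2, 4, 5} --q--> {0, 1, 2, 3, 4, 5}  [seen]
{2, 3, 4} --p--> {0, 1, 3, 4}  [new]
{2, 3, 4} --q--> {0, 2, 3}  [seen]
{0, 2, 3, 5} --p--> {0, 1, 2, 3, 4, 5}  [seen]
{0, 2, 3, 5} --q--> {2, 3, 4, 5}  [seen]
{0, 1, 3, 4} --p--> {2, 3, 4, 5}  [seen]
{0, 1, 3, 4} --q--> {0, 1, 2, 3, 4}  [new]
{0, 1, 2, 3, 4} --p--> {0, 1, 2, 3, 4, 5}  [seen]
{0, 1, 2, 3, 4} --q--> {0, 1, 2, 3, 4}  [seen]
Reachable DFA states: {0}, {2, 5}, {3, 4}, {0, 1, 3, 4, 5}, {0, 2, 3}, {2, 3, 4, 5}, {0, 1, 2, 3, 4, 5}, {0, 1, 2, 4, 5}, {2, 3, 4}, {0, 2, 3, 5}, {0, 1, 3, 4}, {0, 1, 2, 3, 4}.
Accepting DFA states (contain an NFA accepting state): {0}, {2, 5}, {3, 4}, {0, 1, 3, 4, 5}, {0, 2, 3}, {2, 3, 4, 5}, {0, 1, 2, 3, 4, 5}, {0, 1, 2, 4, 5}, {2, 3, 4}, {0, 2, 3, 5}, {0, 1, 3, 4}, {0, 1, 2, 3, 4}.

12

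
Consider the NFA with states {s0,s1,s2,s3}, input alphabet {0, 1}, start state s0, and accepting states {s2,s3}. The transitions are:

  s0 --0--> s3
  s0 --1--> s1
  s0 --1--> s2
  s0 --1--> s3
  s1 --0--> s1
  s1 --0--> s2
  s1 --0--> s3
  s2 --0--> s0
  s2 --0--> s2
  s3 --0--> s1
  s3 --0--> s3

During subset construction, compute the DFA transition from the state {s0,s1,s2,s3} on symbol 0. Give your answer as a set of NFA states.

δ(s0,0) = {s3}; δ(s1,0) = {s1,s2,s3}; δ(s2,0) = {s0,s2}; δ(s3,0) = {s1,s3}.
Union: {s0,s1,s2,s3}.

{s0,s1,s2,s3}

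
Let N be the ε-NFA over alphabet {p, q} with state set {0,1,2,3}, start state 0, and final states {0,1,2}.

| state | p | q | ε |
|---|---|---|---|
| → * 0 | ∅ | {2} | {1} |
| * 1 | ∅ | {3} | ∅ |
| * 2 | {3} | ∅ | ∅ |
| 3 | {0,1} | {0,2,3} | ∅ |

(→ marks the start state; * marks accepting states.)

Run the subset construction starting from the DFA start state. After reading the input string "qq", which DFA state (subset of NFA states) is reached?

Start: {0,1}.
δ(0,q) = {2}; δ(1,q) = {3}.
Union: {2,3}.
After q: {2,3}.
δ(2,q) = ∅; δ(3,q) = {0,2,3}.
Union: {0,2,3}.
ε-closure gives {0,1,2,3}.
After q: {0,1,2,3}.

{0,1,2,3}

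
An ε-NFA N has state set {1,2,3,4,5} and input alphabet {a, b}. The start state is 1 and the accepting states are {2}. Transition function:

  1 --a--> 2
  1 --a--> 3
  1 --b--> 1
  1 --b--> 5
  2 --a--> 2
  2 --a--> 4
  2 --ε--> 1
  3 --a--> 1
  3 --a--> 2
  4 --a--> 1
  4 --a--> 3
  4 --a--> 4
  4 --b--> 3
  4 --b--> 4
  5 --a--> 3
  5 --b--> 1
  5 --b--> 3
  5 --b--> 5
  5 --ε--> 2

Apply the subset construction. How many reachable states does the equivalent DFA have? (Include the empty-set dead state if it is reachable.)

Start state of the DFA: {1} (ε-closure of the NFA start).
{1} --a--> {1,2,3}  [new]
{1} --b--> {1,2,5}  [new]
{1,2,3} --a--> {1,2,3,4}  [new]
{1,2,3} --b--> {1,2,5}  [seen]
{1,2,5} --a--> {1,2,3,4}  [seen]
{1,2,5} --b--> {1,2,3,5}  [new]
{1,2,3,4} --a--> {1,2,3,4}  [seen]
{1,2,3,4} --b--> {1,2,3,4,5}  [new]
{1,2,3,5} --a--> {1,2,3,4}  [seen]
{1,2,3,5} --b--> {1,2,3,5}  [seen]
{1,2,3,4,5} --a--> {1,2,3,4}  [seen]
{1,2,3,4,5} --b--> {1,2,3,4,5}  [seen]
Reachable DFA states: {1}, {1,2,3}, {1,2,5}, {1,2,3,4}, {1,2,3,5}, {1,2,3,4,5}.

6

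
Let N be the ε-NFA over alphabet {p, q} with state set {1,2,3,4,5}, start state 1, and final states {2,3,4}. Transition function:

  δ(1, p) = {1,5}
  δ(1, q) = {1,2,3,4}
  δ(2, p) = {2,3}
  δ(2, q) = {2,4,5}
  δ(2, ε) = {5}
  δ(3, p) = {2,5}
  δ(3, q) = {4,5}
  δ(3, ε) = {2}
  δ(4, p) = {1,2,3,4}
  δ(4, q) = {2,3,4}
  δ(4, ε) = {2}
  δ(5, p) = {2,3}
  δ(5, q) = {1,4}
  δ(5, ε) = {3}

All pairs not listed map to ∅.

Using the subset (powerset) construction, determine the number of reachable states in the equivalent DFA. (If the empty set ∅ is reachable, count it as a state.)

Start state of the DFA: {1} (ε-closure of the NFA start).
{1} --p--> {1,2,3,5}  [new]
{1} --q--> {1,2,3,4,5}  [new]
{1,2,3,5} --p--> {1,2,3,5}  [seen]
{1,2,3,5} --q--> {1,2,3,4,5}  [seen]
{1,2,3,4,5} --p--> {1,2,3,4,5}  [seen]
{1,2,3,4,5} --q--> {1,2,3,4,5}  [seen]
Reachable DFA states: {1}, {1,2,3,5}, {1,2,3,4,5}.

3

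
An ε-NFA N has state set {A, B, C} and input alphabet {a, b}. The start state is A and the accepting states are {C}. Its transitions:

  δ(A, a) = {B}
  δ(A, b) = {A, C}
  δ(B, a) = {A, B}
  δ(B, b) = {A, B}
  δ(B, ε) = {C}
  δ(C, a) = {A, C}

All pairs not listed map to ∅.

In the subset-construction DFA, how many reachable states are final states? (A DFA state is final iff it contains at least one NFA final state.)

Start state of the DFA: {A} (ε-closure of the NFA start).
{A} --a--> {B, C}  [new]
{A} --b--> {A, C}  [new]
{B, C} --a--> {A, B, C}  [new]
{B, C} --b--> {A, B, C}  [seen]
{A, C} --a--> {A, B, C}  [seen]
{A, C} --b--> {A, C}  [seen]
{A, B, C} --a--> {A, B, C}  [seen]
{A, B, C} --b--> {A, B, C}  [seen]
Reachable DFA states: {A}, {B, C}, {A, C}, {A, B, C}.
Accepting DFA states (contain an NFA accepting state): {B, C}, {A, C}, {A, B, C}.

3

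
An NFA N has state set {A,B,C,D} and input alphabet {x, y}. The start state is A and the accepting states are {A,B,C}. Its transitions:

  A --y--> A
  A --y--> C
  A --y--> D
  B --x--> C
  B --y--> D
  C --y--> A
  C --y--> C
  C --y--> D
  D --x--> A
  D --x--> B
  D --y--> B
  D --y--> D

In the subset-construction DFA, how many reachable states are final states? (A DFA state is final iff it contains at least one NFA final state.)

Start state of the DFA: {A}.
{A} --x--> ∅  [new]
{A} --y--> {A,C,D}  [new]
∅ --x--> ∅  [seen]
∅ --y--> ∅  [seen]
{A,C,D} --x--> {A,B}  [new]
{A,C,D} --y--> {A,B,C,D}  [new]
{A,B} --x--> {C}  [new]
{A,B} --y--> {A,C,D}  [seen]
{A,B,C,D} --x--> {A,B,C}  [new]
{A,B,C,D} --y--> {A,B,C,D}  [seen]
{C} --x--> ∅  [seen]
{C} --y--> {A,C,D}  [seen]
{A,B,C} --x--> {C}  [seen]
{A,B,C} --y--> {A,C,D}  [seen]
Reachable DFA states: {A}, ∅, {A,C,D}, {A,B}, {A,B,C,D}, {C}, {A,B,C}.
Accepting DFA states (contain an NFA accepting state): {A}, {A,C,D}, {A,B}, {A,B,C,D}, {C}, {A,B,C}.

6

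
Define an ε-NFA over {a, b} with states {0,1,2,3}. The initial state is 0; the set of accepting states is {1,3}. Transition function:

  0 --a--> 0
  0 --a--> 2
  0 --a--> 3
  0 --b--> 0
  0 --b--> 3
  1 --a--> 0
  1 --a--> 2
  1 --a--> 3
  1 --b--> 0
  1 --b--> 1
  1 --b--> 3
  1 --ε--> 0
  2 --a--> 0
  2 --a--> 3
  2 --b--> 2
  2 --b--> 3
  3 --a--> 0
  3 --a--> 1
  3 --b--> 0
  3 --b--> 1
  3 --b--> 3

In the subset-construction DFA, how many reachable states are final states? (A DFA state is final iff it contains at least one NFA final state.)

4

Start state of the DFA: {0} (ε-closure of the NFA start).
{0} --a--> {0,2,3}  [new]
{0} --b--> {0,3}  [new]
{0,2,3} --a--> {0,1,2,3}  [new]
{0,2,3} --b--> {0,1,2,3}  [seen]
{0,3} --a--> {0,1,2,3}  [seen]
{0,3} --b--> {0,1,3}  [new]
{0,1,2,3} --a--> {0,1,2,3}  [seen]
{0,1,2,3} --b--> {0,1,2,3}  [seen]
{0,1,3} --a--> {0,1,2,3}  [seen]
{0,1,3} --b--> {0,1,3}  [seen]
Reachable DFA states: {0}, {0,2,3}, {0,3}, {0,1,2,3}, {0,1,3}.
Accepting DFA states (contain an NFA accepting state): {0,2,3}, {0,3}, {0,1,2,3}, {0,1,3}.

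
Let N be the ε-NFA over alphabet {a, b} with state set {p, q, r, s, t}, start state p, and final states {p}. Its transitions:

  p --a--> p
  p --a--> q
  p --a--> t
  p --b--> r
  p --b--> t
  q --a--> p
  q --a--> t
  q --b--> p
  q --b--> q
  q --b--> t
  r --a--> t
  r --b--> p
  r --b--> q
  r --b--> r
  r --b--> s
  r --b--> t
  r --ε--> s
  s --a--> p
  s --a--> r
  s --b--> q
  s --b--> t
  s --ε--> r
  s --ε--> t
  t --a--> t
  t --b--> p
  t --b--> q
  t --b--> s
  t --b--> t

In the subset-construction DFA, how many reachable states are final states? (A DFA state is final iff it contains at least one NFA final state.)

Start state of the DFA: {p} (ε-closure of the NFA start).
{p} --a--> {p, q, t}  [new]
{p} --b--> {r, s, t}  [new]
{p, q, t} --a--> {p, q, t}  [seen]
{p, q, t} --b--> {p, q, r, s, t}  [new]
{r, s, t} --a--> {p, r, s, t}  [new]
{r, s, t} --b--> {p, q, r, s, t}  [seen]
{p, q, r, s, t} --a--> {p, q, r, s, t}  [seen]
{p, q, r, s, t} --b--> {p, q, r, s, t}  [seen]
{p, r, s, t} --a--> {p, q, r, s, t}  [seen]
{p, r, s, t} --b--> {p, q, r, s, t}  [seen]
Reachable DFA states: {p}, {p, q, t}, {r, s, t}, {p, q, r, s, t}, {p, r, s, t}.
Accepting DFA states (contain an NFA accepting state): {p}, {p, q, t}, {p, q, r, s, t}, {p, r, s, t}.

4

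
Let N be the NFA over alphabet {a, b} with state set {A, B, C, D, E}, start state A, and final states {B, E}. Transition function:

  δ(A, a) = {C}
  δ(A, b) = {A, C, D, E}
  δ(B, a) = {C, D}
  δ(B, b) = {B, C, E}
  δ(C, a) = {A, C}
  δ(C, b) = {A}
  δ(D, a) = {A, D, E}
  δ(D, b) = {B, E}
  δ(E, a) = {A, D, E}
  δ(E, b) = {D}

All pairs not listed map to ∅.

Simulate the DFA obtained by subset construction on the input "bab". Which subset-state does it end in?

Start: {A}.
δ(A,b) = {A, C, D, E}.
Union: {A, C, D, E}.
After b: {A, C, D, E}.
δ(A,a) = {C}; δ(C,a) = {A, C}; δ(D,a) = {A, D, E}; δ(E,a) = {A, D, E}.
Union: {A, C, D, E}.
After a: {A, C, D, E}.
δ(A,b) = {A, C, D, E}; δ(C,b) = {A}; δ(D,b) = {B, E}; δ(E,b) = {D}.
Union: {A, B, C, D, E}.
After b: {A, B, C, D, E}.

{A, B, C, D, E}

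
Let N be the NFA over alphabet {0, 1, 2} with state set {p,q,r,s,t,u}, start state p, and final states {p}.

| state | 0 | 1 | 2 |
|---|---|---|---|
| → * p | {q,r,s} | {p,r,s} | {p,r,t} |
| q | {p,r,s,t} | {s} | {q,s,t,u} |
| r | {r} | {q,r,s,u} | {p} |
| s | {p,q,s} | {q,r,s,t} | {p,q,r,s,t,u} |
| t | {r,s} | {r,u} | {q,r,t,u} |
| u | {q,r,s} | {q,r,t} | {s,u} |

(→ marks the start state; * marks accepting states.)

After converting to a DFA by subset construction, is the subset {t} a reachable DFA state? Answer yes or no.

Start state of the DFA: {p}.
{p} --0--> {q,r,s}  [new]
{p} --1--> {p,r,s}  [new]
{p} --2--> {p,r,t}  [new]
{q,r,s} --0--> {p,q,r,s,t}  [new]
{q,r,s} --1--> {q,r,s,t,u}  [new]
{q,r,s} --2--> {p,q,r,s,t,u}  [new]
{p,r,s} --0--> {p,q,r,s}  [new]
{p,r,s} --1--> {p,q,r,s,t,u}  [seen]
{p,r,s} --2--> {p,q,r,s,t,u}  [seen]
{p,r,t} --0--> {q,r,s}  [seen]
{p,r,t} --1--> {p,q,r,s,u}  [new]
{p,r,t} --2--> {p,q,r,t,u}  [new]
{p,q,r,s,t} --0--> {p,q,r,s,t}  [seen]
{p,q,r,s,t} --1--> {p,q,r,s,t,u}  [seen]
{p,q,r,s,t} --2--> {p,q,r,s,t,u}  [seen]
{q,r,s,t,u} --0--> {p,q,r,s,t}  [seen]
{q,r,s,t,u} --1--> {q,r,s,t,u}  [seen]
{q,r,s,t,u} --2--> {p,q,r,s,t,u}  [seen]
{p,q,r,s,t,u} --0--> {p,q,r,s,t}  [seen]
{p,q,r,s,t,u} --1--> {p,q,r,s,t,u}  [seen]
{p,q,r,s,t,u} --2--> {p,q,r,s,t,u}  [seen]
{p,q,r,s} --0--> {p,q,r,s,t}  [seen]
{p,q,r,s} --1--> {p,q,r,s,t,u}  [seen]
{p,q,r,s} --2--> {p,q,r,s,t,u}  [seen]
{p,q,r,s,u} --0--> {p,q,r,s,t}  [seen]
{p,q,r,s,u} --1--> {p,q,r,s,t,u}  [seen]
{p,q,r,s,u} --2--> {p,q,r,s,t,u}  [seen]
{p,q,r,t,u} --0--> {p,q,r,s,t}  [seen]
{p,q,r,t,u} --1--> {p,q,r,s,t,u}  [seen]
{p,q,r,t,u} --2--> {p,q,r,s,t,u}  [seen]
Reachable DFA states: {p}, {q,r,s}, {p,r,s}, {p,r,t}, {p,q,r,s,t}, {q,r,s,t,u}, {p,q,r,s,t,u}, {p,q,r,s}, {p,q,r,s,u}, {p,q,r,t,u}.
{t} is not among them.

no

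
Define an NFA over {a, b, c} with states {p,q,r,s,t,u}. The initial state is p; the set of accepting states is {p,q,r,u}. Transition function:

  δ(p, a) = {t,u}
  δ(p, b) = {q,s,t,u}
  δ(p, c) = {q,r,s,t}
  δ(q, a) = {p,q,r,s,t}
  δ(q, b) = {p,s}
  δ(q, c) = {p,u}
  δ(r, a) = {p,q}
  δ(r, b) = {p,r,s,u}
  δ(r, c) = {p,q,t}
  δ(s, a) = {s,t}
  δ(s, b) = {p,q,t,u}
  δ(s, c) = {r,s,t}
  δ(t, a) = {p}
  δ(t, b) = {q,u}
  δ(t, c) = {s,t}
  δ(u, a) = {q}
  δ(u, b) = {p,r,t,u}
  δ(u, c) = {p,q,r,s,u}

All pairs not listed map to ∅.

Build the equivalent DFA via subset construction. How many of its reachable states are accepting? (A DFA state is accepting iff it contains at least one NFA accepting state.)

9

Start state of the DFA: {p}.
{p} --a--> {t,u}  [new]
{p} --b--> {q,s,t,u}  [new]
{p} --c--> {q,r,s,t}  [new]
{t,u} --a--> {p,q}  [new]
{t,u} --b--> {p,q,r,t,u}  [new]
{t,u} --c--> {p,q,r,s,t,u}  [new]
{q,s,t,u} --a--> {p,q,r,s,t}  [new]
{q,s,t,u} --b--> {p,q,r,s,t,u}  [seen]
{q,s,t,u} --c--> {p,q,r,s,t,u}  [seen]
{q,r,s,t} --a--> {p,q,r,s,t}  [seen]
{q,r,s,t} --b--> {p,q,r,s,t,u}  [seen]
{q,r,s,t} --c--> {p,q,r,s,t,u}  [seen]
{p,q} --a--> {p,q,r,s,t,u}  [seen]
{p,q} --b--> {p,q,s,t,u}  [new]
{p,q} --c--> {p,q,r,s,t,u}  [seen]
{p,q,r,t,u} --a--> {p,q,r,s,t,u}  [seen]
{p,q,r,t,u} --b--> {p,q,r,s,t,u}  [seen]
{p,q,r,t,u} --c--> {p,q,r,s,t,u}  [seen]
{p,q,r,s,t,u} --a--> {p,q,r,s,t,u}  [seen]
{p,q,r,s,t,u} --b--> {p,q,r,s,t,u}  [seen]
{p,q,r,s,t,u} --c--> {p,q,r,s,t,u}  [seen]
{p,q,r,s,t} --a--> {p,q,r,s,t,u}  [seen]
{p,q,r,s,t} --b--> {p,q,r,s,t,u}  [seen]
{p,q,r,s,t} --c--> {p,q,r,s,t,u}  [seen]
{p,q,s,t,u} --a--> {p,q,r,s,t,u}  [seen]
{p,q,s,t,u} --b--> {p,q,r,s,t,u}  [seen]
{p,q,s,t,u} --c--> {p,q,r,s,t,u}  [seen]
Reachable DFA states: {p}, {t,u}, {q,s,t,u}, {q,r,s,t}, {p,q}, {p,q,r,t,u}, {p,q,r,s,t,u}, {p,q,r,s,t}, {p,q,s,t,u}.
Accepting DFA states (contain an NFA accepting state): {p}, {t,u}, {q,s,t,u}, {q,r,s,t}, {p,q}, {p,q,r,t,u}, {p,q,r,s,t,u}, {p,q,r,s,t}, {p,q,s,t,u}.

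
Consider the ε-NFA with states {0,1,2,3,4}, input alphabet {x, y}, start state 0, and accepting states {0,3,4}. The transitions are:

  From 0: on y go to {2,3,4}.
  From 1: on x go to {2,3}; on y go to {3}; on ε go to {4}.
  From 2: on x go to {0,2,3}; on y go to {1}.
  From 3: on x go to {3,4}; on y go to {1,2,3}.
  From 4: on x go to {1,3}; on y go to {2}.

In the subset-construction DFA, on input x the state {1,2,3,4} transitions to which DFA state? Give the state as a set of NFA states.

{0,1,2,3,4}

δ(1,x) = {2,3}; δ(2,x) = {0,2,3}; δ(3,x) = {3,4}; δ(4,x) = {1,3}.
Union: {0,1,2,3,4}.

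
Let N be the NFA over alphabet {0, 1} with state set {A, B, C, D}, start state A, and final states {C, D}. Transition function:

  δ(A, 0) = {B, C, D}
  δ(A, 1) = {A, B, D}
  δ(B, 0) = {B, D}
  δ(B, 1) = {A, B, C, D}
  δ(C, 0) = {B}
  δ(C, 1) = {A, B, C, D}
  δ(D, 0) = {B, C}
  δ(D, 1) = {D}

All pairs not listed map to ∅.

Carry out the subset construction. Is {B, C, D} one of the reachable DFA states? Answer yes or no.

yes

Start state of the DFA: {A}.
{A} --0--> {B, C, D}  [new]
{A} --1--> {A, B, D}  [new]
{B, C, D} --0--> {B, C, D}  [seen]
{B, C, D} --1--> {A, B, C, D}  [new]
{A, B, D} --0--> {B, C, D}  [seen]
{A, B, D} --1--> {A, B, C, D}  [seen]
{A, B, C, D} --0--> {B, C, D}  [seen]
{A, B, C, D} --1--> {A, B, C, D}  [seen]
Reachable DFA states: {A}, {B, C, D}, {A, B, D}, {A, B, C, D}.
{B, C, D} is among them.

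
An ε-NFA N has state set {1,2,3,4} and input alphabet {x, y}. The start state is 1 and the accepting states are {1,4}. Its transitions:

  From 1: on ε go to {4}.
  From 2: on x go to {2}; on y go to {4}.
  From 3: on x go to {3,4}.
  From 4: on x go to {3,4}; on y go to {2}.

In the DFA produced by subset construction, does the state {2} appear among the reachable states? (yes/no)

Start state of the DFA: {1,4} (ε-closure of the NFA start).
{1,4} --x--> {3,4}  [new]
{1,4} --y--> {2}  [new]
{3,4} --x--> {3,4}  [seen]
{3,4} --y--> {2}  [seen]
{2} --x--> {2}  [seen]
{2} --y--> {4}  [new]
{4} --x--> {3,4}  [seen]
{4} --y--> {2}  [seen]
Reachable DFA states: {1,4}, {3,4}, {2}, {4}.
{2} is among them.

yes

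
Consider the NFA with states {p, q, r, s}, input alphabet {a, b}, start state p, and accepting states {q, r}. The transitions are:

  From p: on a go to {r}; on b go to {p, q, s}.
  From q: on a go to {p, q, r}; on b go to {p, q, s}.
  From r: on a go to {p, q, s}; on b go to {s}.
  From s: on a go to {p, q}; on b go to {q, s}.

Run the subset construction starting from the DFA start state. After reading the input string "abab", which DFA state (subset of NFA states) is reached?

{p, q, s}

Start: {p}.
δ(p,a) = {r}.
Union: {r}.
After a: {r}.
δ(r,b) = {s}.
Union: {s}.
After b: {s}.
δ(s,a) = {p, q}.
Union: {p, q}.
After a: {p, q}.
δ(p,b) = {p, q, s}; δ(q,b) = {p, q, s}.
Union: {p, q, s}.
After b: {p, q, s}.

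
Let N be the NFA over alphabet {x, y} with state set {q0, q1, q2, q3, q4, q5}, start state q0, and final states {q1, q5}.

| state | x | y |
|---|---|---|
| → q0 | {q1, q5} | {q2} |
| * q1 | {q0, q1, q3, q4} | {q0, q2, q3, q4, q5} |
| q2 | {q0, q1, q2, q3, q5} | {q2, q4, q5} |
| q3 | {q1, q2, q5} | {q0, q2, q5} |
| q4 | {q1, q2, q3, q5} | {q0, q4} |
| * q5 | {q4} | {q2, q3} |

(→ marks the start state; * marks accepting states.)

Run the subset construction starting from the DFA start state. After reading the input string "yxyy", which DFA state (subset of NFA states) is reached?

{q0, q2, q3, q4, q5}

Start: {q0}.
δ(q0,y) = {q2}.
Union: {q2}.
After y: {q2}.
δ(q2,x) = {q0, q1, q2, q3, q5}.
Union: {q0, q1, q2, q3, q5}.
After x: {q0, q1, q2, q3, q5}.
δ(q0,y) = {q2}; δ(q1,y) = {q0, q2, q3, q4, q5}; δ(q2,y) = {q2, q4, q5}; δ(q3,y) = {q0, q2, q5}; δ(q5,y) = {q2, q3}.
Union: {q0, q2, q3, q4, q5}.
After y: {q0, q2, q3, q4, q5}.
δ(q0,y) = {q2}; δ(q2,y) = {q2, q4, q5}; δ(q3,y) = {q0, q2, q5}; δ(q4,y) = {q0, q4}; δ(q5,y) = {q2, q3}.
Union: {q0, q2, q3, q4, q5}.
After y: {q0, q2, q3, q4, q5}.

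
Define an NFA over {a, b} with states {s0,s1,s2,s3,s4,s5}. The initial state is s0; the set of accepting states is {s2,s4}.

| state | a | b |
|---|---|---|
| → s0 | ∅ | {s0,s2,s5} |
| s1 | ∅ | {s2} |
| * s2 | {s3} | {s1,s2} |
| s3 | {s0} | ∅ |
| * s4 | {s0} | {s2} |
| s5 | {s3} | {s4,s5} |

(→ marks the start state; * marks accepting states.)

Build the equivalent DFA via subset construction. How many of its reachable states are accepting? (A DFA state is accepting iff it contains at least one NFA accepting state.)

Start state of the DFA: {s0}.
{s0} --a--> ∅  [new]
{s0} --b--> {s0,s2,s5}  [new]
∅ --a--> ∅  [seen]
∅ --b--> ∅  [seen]
{s0,s2,s5} --a--> {s3}  [new]
{s0,s2,s5} --b--> {s0,s1,s2,s4,s5}  [new]
{s3} --a--> {s0}  [seen]
{s3} --b--> ∅  [seen]
{s0,s1,s2,s4,s5} --a--> {s0,s3}  [new]
{s0,s1,s2,s4,s5} --b--> {s0,s1,s2,s4,s5}  [seen]
{s0,s3} --a--> {s0}  [seen]
{s0,s3} --b--> {s0,s2,s5}  [seen]
Reachable DFA states: {s0}, ∅, {s0,s2,s5}, {s3}, {s0,s1,s2,s4,s5}, {s0,s3}.
Accepting DFA states (contain an NFA accepting state): {s0,s2,s5}, {s0,s1,s2,s4,s5}.

2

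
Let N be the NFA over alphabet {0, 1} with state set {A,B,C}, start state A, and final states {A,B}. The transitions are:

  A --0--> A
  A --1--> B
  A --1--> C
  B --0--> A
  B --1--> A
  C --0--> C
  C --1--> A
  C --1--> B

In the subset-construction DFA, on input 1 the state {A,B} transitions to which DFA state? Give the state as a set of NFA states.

δ(A,1) = {B,C}; δ(B,1) = {A}.
Union: {A,B,C}.

{A,B,C}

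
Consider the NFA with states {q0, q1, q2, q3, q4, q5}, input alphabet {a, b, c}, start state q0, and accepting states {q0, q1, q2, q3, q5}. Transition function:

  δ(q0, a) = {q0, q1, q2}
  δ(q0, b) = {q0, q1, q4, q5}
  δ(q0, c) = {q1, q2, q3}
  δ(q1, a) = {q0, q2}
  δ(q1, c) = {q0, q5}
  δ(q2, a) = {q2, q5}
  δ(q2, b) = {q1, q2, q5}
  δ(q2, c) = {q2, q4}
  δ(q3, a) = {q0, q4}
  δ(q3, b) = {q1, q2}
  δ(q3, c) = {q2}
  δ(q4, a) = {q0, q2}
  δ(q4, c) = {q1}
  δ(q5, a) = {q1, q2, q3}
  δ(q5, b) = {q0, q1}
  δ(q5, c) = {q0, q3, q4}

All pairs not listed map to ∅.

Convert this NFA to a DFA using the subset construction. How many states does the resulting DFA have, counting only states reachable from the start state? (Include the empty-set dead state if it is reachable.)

Start state of the DFA: {q0}.
{q0} --a--> {q0, q1, q2}  [new]
{q0} --b--> {q0, q1, q4, q5}  [new]
{q0} --c--> {q1, q2, q3}  [new]
{q0, q1, q2} --a--> {q0, q1, q2, q5}  [new]
{q0, q1, q2} --b--> {q0, q1, q2, q4, q5}  [new]
{q0, q1, q2} --c--> {q0, q1, q2, q3, q4, q5}  [new]
{q0, q1, q4, q5} --a--> {q0, q1, q2, q3}  [new]
{q0, q1, q4, q5} --b--> {q0, q1, q4, q5}  [seen]
{q0, q1, q4, q5} --c--> {q0, q1, q2, q3, q4, q5}  [seen]
{q1, q2, q3} --a--> {q0, q2, q4, q5}  [new]
{q1, q2, q3} --b--> {q1, q2, q5}  [new]
{q1, q2, q3} --c--> {q0, q2, q4, q5}  [seen]
{q0, q1, q2, q5} --a--> {q0, q1, q2, q3, q5}  [new]
{q0, q1, q2, q5} --b--> {q0, q1, q2, q4, q5}  [seen]
{q0, q1, q2, q5} --c--> {q0, q1, q2, q3, q4, q5}  [seen]
{q0, q1, q2, q4, q5} --a--> {q0, q1, q2, q3, q5}  [seen]
{q0, q1, q2, q4, q5} --b--> {q0, q1, q2, q4, q5}  [seen]
{q0, q1, q2, q4, q5} --c--> {q0, q1, q2, q3, q4, q5}  [seen]
{q0, q1, q2, q3, q4, q5} --a--> {q0, q1, q2, q3, q4, q5}  [seen]
{q0, q1, q2, q3, q4, q5} --b--> {q0, q1, q2, q4, q5}  [seen]
{q0, q1, q2, q3, q4, q5} --c--> {q0, q1, q2, q3, q4, q5}  [seen]
{q0, q1, q2, q3} --a--> {q0, q1, q2, q4, q5}  [seen]
{q0, q1, q2, q3} --b--> {q0, q1, q2, q4, q5}  [seen]
{q0, q1, q2, q3} --c--> {q0, q1, q2, q3, q4, q5}  [seen]
{q0, q2, q4, q5} --a--> {q0, q1, q2, q3, q5}  [seen]
{q0, q2, q4, q5} --b--> {q0, q1, q2, q4, q5}  [seen]
{q0, q2, q4, q5} --c--> {q0, q1, q2, q3, q4}  [new]
{q1, q2, q5} --a--> {q0, q1, q2, q3, q5}  [seen]
{q1, q2, q5} --b--> {q0, q1, q2, q5}  [seen]
{q1, q2, q5} --c--> {q0, q2, q3, q4, q5}  [new]
{q0, q1, q2, q3, q5} --a--> {q0, q1, q2, q3, q4, q5}  [seen]
{q0, q1, q2, q3, q5} --b--> {q0, q1, q2, q4, q5}  [seen]
{q0, q1, q2, q3, q5} --c--> {q0, q1, q2, q3, q4, q5}  [seen]
{q0, q1, q2, q3, q4} --a--> {q0, q1, q2, q4, q5}  [seen]
{q0, q1, q2, q3, q4} --b--> {q0, q1, q2, q4, q5}  [seen]
{q0, q1, q2, q3, q4} --c--> {q0, q1, q2, q3, q4, q5}  [seen]
{q0, q2, q3, q4, q5} --a--> {q0, q1, q2, q3, q4, q5}  [seen]
{q0, q2, q3, q4, q5} --b--> {q0, q1, q2, q4, q5}  [seen]
{q0, q2, q3, q4, q5} --c--> {q0, q1, q2, q3, q4}  [seen]
Reachable DFA states: {q0}, {q0, q1, q2}, {q0, q1, q4, q5}, {q1, q2, q3}, {q0, q1, q2, q5}, {q0, q1, q2, q4, q5}, {q0, q1, q2, q3, q4, q5}, {q0, q1, q2, q3}, {q0, q2, q4, q5}, {q1, q2, q5}, {q0, q1, q2, q3, q5}, {q0, q1, q2, q3, q4}, {q0, q2, q3, q4, q5}.

13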